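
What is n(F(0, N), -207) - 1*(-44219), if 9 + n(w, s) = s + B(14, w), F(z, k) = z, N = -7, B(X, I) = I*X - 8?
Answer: 43995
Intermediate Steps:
B(X, I) = -8 + I*X
n(w, s) = -17 + s + 14*w (n(w, s) = -9 + (s + (-8 + w*14)) = -9 + (s + (-8 + 14*w)) = -9 + (-8 + s + 14*w) = -17 + s + 14*w)
n(F(0, N), -207) - 1*(-44219) = (-17 - 207 + 14*0) - 1*(-44219) = (-17 - 207 + 0) + 44219 = -224 + 44219 = 43995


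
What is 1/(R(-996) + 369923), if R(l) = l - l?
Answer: 1/369923 ≈ 2.7033e-6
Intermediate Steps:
R(l) = 0
1/(R(-996) + 369923) = 1/(0 + 369923) = 1/369923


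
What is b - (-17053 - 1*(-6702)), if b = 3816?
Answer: 14167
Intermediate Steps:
b - (-17053 - 1*(-6702)) = 3816 - (-17053 - 1*(-6702)) = 3816 - (-17053 + 6702) = 3816 - 1*(-10351) = 3816 + 10351 = 14167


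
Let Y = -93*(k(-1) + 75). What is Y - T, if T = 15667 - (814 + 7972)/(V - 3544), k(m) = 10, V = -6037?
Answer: -225852118/9581 ≈ -23573.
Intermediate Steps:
T = 150114313/9581 (T = 15667 - (814 + 7972)/(-6037 - 3544) = 15667 - 8786/(-9581) = 15667 - 8786*(-1)/9581 = 15667 - 1*(-8786/9581) = 15667 + 8786/9581 = 150114313/9581 ≈ 15668.)
Y = -7905 (Y = -93*(10 + 75) = -93*85 = -7905)
Y - T = -7905 - 1*150114313/9581 = -7905 - 150114313/9581 = -225852118/9581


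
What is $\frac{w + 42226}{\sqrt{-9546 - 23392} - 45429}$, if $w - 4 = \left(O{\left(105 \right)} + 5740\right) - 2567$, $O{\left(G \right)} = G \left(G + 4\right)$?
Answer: $- \frac{151914576}{121401587} - \frac{3344 i \sqrt{32938}}{121401587} \approx -1.2513 - 0.0049991 i$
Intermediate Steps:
$O{\left(G \right)} = G \left(4 + G\right)$
$w = 14622$ ($w = 4 - \left(-3173 - 105 \left(4 + 105\right)\right) = 4 + \left(\left(105 \cdot 109 + 5740\right) - 2567\right) = 4 + \left(\left(11445 + 5740\right) - 2567\right) = 4 + \left(17185 - 2567\right) = 4 + 14618 = 14622$)
$\frac{w + 42226}{\sqrt{-9546 - 23392} - 45429} = \frac{14622 + 42226}{\sqrt{-9546 - 23392} - 45429} = \frac{56848}{\sqrt{-32938} - 45429} = \frac{56848}{i \sqrt{32938} - 45429} = \frac{56848}{-45429 + i \sqrt{32938}}$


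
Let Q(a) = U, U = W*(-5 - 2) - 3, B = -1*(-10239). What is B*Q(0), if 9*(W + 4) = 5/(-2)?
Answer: 1655305/6 ≈ 2.7588e+5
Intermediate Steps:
W = -77/18 (W = -4 + (5/(-2))/9 = -4 + (5*(-½))/9 = -4 + (⅑)*(-5/2) = -4 - 5/18 = -77/18 ≈ -4.2778)
B = 10239
U = 485/18 (U = -77*(-5 - 2)/18 - 3 = -77/18*(-7) - 3 = 539/18 - 3 = 485/18 ≈ 26.944)
Q(a) = 485/18
B*Q(0) = 10239*(485/18) = 1655305/6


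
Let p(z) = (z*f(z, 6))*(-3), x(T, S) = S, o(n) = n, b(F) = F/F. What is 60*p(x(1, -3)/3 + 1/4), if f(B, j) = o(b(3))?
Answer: 135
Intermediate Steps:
b(F) = 1
f(B, j) = 1
p(z) = -3*z (p(z) = (z*1)*(-3) = z*(-3) = -3*z)
60*p(x(1, -3)/3 + 1/4) = 60*(-3*(-3/3 + 1/4)) = 60*(-3*(-3*⅓ + 1*(¼))) = 60*(-3*(-1 + ¼)) = 60*(-3*(-¾)) = 60*(9/4) = 135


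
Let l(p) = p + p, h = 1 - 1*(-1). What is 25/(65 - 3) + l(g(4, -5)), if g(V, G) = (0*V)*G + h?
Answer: 273/62 ≈ 4.4032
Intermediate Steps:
h = 2 (h = 1 + 1 = 2)
g(V, G) = 2 (g(V, G) = (0*V)*G + 2 = 0*G + 2 = 0 + 2 = 2)
l(p) = 2*p
25/(65 - 3) + l(g(4, -5)) = 25/(65 - 3) + 2*2 = 25/62 + 4 = 273/62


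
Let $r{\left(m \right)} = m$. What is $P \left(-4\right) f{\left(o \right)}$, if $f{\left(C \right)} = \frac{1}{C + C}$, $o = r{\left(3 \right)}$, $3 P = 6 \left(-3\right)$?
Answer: $4$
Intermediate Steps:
$P = -6$ ($P = \frac{6 \left(-3\right)}{3} = \frac{1}{3} \left(-18\right) = -6$)
$o = 3$
$f{\left(C \right)} = \frac{1}{2 C}$
$P \left(-4\right) f{\left(o \right)} = \left(-6\right) \left(-4\right) \frac{1}{2 \cdot 3} = 24 \cdot \frac{1}{2} \cdot \frac{1}{3} = 24 \cdot \frac{1}{6} = 4$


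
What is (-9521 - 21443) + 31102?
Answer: 138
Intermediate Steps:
(-9521 - 21443) + 31102 = -30964 + 31102 = 138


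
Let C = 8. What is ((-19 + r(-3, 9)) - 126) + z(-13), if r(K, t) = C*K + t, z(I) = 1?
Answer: -159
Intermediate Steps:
r(K, t) = t + 8*K (r(K, t) = 8*K + t = t + 8*K)
((-19 + r(-3, 9)) - 126) + z(-13) = ((-19 + (9 + 8*(-3))) - 126) + 1 = ((-19 + (9 - 24)) - 126) + 1 = ((-19 - 15) - 126) + 1 = (-34 - 126) + 1 = -160 + 1 = -159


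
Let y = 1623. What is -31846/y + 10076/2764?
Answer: -17917249/1121493 ≈ -15.976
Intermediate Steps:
-31846/y + 10076/2764 = -31846/1623 + 10076/2764 = -31846*1/1623 + 10076*(1/2764) = -31846/1623 + 2519/691 = -17917249/1121493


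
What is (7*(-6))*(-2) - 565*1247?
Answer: -704471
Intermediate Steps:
(7*(-6))*(-2) - 565*1247 = -42*(-2) - 704555 = 84 - 704555 = -704471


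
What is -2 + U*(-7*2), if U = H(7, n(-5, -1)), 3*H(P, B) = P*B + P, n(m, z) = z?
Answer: -2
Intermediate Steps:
H(P, B) = P/3 + B*P/3 (H(P, B) = (P*B + P)/3 = (B*P + P)/3 = (P + B*P)/3 = P/3 + B*P/3)
U = 0 (U = (1/3)*7*(1 - 1) = (1/3)*7*0 = 0)
-2 + U*(-7*2) = -2 + 0*(-7*2) = -2 + 0*(-14) = -2 + 0 = -2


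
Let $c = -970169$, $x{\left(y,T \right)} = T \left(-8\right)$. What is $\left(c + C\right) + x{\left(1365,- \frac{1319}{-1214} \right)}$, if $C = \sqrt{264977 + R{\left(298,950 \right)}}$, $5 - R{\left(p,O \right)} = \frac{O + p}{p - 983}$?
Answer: $- \frac{588897859}{607} + \frac{\sqrt{124337033830}}{685} \approx -9.6966 \cdot 10^{5}$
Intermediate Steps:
$R{\left(p,O \right)} = 5 - \frac{O + p}{-983 + p}$ ($R{\left(p,O \right)} = 5 - \frac{O + p}{p - 983} = 5 - \frac{O + p}{-983 + p}$)
$x{\left(y,T \right)} = - 8 T$
$C = \frac{\sqrt{124337033830}}{685}$ ($C = \sqrt{264977 + \frac{-4915 - 950 + 4 \cdot 298}{-983 + 298}} = \sqrt{264977 + \frac{-4915 - 950 + 1192}{-685}} = \sqrt{264977 - - \frac{4673}{685}} = \sqrt{264977 + \frac{4673}{685}} = \sqrt{\frac{181513918}{685}} = \frac{\sqrt{124337033830}}{685} \approx 514.77$)
$\left(c + C\right) + x{\left(1365,- \frac{1319}{-1214} \right)} = \left(-970169 + \frac{\sqrt{124337033830}}{685}\right) - 8 \left(- \frac{1319}{-1214}\right) = \left(-970169 + \frac{\sqrt{124337033830}}{685}\right) - 8 \left(\left(-1319\right) \left(- \frac{1}{1214}\right)\right) = \left(-970169 + \frac{\sqrt{124337033830}}{685}\right) - \frac{5276}{607} = - \frac{588897859}{607} + \frac{\sqrt{124337033830}}{685}$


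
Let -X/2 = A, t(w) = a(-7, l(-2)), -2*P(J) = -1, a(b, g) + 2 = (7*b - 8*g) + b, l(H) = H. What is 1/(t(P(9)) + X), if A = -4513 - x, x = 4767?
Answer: 1/18518 ≈ 5.4002e-5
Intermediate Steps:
a(b, g) = -2 - 8*g + 8*b (a(b, g) = -2 + ((7*b - 8*g) + b) = -2 + ((-8*g + 7*b) + b) = -2 + (-8*g + 8*b) = -2 - 8*g + 8*b)
P(J) = ½ (P(J) = -½*(-1) = ½)
t(w) = -42 (t(w) = -2 - 8*(-2) + 8*(-7) = -2 + 16 - 56 = -42)
A = -9280 (A = -4513 - 1*4767 = -4513 - 4767 = -9280)
X = 18560 (X = -2*(-9280) = 18560)
1/(t(P(9)) + X) = 1/(-42 + 18560) = 1/18518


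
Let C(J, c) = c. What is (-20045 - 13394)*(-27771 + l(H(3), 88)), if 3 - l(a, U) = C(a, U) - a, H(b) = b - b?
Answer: 931476784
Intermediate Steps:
H(b) = 0
l(a, U) = 3 + a - U (l(a, U) = 3 - (U - a) = 3 + (a - U) = 3 + a - U)
(-20045 - 13394)*(-27771 + l(H(3), 88)) = (-20045 - 13394)*(-27771 + (3 + 0 - 1*88)) = -33439*(-27771 + (3 + 0 - 88)) = -33439*(-27771 - 85) = -33439*(-27856) = 931476784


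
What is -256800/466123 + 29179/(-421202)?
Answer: -121765676617/196331939846 ≈ -0.62020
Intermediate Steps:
-256800/466123 + 29179/(-421202) = -256800*1/466123 + 29179*(-1/421202) = -256800/466123 - 29179/421202 = -121765676617/196331939846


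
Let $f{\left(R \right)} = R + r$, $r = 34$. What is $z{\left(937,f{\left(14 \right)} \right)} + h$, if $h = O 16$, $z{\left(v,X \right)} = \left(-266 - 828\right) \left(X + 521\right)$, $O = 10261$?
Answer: $-458310$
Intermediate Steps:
$f{\left(R \right)} = 34 + R$ ($f{\left(R \right)} = R + 34 = 34 + R$)
$z{\left(v,X \right)} = -569974 - 1094 X$ ($z{\left(v,X \right)} = - 1094 \left(521 + X\right) = -569974 - 1094 X$)
$h = 164176$ ($h = 10261 \cdot 16 = 164176$)
$z{\left(937,f{\left(14 \right)} \right)} + h = \left(-569974 - 1094 \left(34 + 14\right)\right) + 164176 = \left(-569974 - 52512\right) + 164176 = -622486 + 164176 = -458310$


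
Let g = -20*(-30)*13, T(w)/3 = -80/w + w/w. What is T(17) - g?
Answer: -132789/17 ≈ -7811.1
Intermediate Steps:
T(w) = 3 - 240/w (T(w) = 3*(-80/w + w/w) = 3*(-80/w + 1) = 3*(1 - 80/w) = 3 - 240/w)
g = 7800 (g = 600*13 = 7800)
T(17) - g = (3 - 240/17) - 1*7800 = (3 - 240*1/17) - 7800 = (3 - 240/17) - 7800 = -189/17 - 7800 = -132789/17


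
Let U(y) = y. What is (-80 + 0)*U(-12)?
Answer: 960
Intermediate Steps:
(-80 + 0)*U(-12) = (-80 + 0)*(-12) = -80*(-12) = 960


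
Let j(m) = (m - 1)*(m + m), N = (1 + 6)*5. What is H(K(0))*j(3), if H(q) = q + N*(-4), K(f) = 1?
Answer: -1668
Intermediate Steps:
N = 35 (N = 7*5 = 35)
H(q) = -140 + q (H(q) = q + 35*(-4) = q - 140 = -140 + q)
j(m) = 2*m*(-1 + m) (j(m) = (-1 + m)*(2*m) = 2*m*(-1 + m))
H(K(0))*j(3) = (-140 + 1)*(2*3*(-1 + 3)) = -278*3*2 = -139*12 = -1668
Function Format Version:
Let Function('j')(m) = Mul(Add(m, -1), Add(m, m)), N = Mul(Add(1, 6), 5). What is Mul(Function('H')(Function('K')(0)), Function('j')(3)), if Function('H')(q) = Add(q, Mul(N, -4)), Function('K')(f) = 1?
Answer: -1668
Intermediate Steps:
N = 35 (N = Mul(7, 5) = 35)
Function('H')(q) = Add(-140, q) (Function('H')(q) = Add(q, Mul(35, -4)) = Add(q, -140) = Add(-140, q))
Function('j')(m) = Mul(2, m, Add(-1, m)) (Function('j')(m) = Mul(Add(-1, m), Mul(2, m)) = Mul(2, m, Add(-1, m)))
Mul(Function('H')(Function('K')(0)), Function('j')(3)) = Mul(Add(-140, 1), Mul(2, 3, Add(-1, 3))) = Mul(-139, Mul(2, 3, 2)) = Mul(-139, 12) = -1668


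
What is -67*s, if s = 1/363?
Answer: -67/363 ≈ -0.18457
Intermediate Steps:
s = 1/363 ≈ 0.0027548
-67*s = -67*1/363 = -67/363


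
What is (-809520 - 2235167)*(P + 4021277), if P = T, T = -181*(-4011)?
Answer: -14453945165116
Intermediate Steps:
T = 725991
P = 725991
(-809520 - 2235167)*(P + 4021277) = (-809520 - 2235167)*(725991 + 4021277) = -3044687*4747268 = -14453945165116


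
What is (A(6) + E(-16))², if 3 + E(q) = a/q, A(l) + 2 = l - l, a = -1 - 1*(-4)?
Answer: 6889/256 ≈ 26.910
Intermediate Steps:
a = 3 (a = -1 + 4 = 3)
A(l) = -2 (A(l) = -2 + (l - l) = -2 + 0 = -2)
E(q) = -3 + 3/q
(A(6) + E(-16))² = (-2 + (-3 + 3/(-16)))² = (-2 + (-3 + 3*(-1/16)))² = (-2 + (-3 - 3/16))² = (-2 - 51/16)² = (-83/16)² = 6889/256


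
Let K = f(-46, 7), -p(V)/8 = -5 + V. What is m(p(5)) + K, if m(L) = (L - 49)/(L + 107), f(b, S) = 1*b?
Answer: -4971/107 ≈ -46.458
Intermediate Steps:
f(b, S) = b
p(V) = 40 - 8*V (p(V) = -8*(-5 + V) = 40 - 8*V)
K = -46
m(L) = (-49 + L)/(107 + L)
m(p(5)) + K = (-49 + (40 - 8*5))/(107 + (40 - 8*5)) - 46 = (-49 + (40 - 40))/(107 + (40 - 40)) - 46 = (-49 + 0)/(107 + 0) - 46 = -49/107 - 46 = -4971/107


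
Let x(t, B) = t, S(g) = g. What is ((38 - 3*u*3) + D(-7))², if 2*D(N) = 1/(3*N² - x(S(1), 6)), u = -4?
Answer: 466948881/85264 ≈ 5476.5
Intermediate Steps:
D(N) = 1/(2*(-1 + 3*N²)) (D(N) = 1/(2*(3*N² - 1*1)) = 1/(2*(3*N² - 1)) = 1/(2*(-1 + 3*N²)))
((38 - 3*u*3) + D(-7))² = ((38 - 3*(-4)*3) + 1/(2*(-1 + 3*(-7)²)))² = ((38 + 12*3) + 1/(2*(-1 + 3*49)))² = ((38 + 36) + 1/(2*(-1 + 147)))² = (74 + (½)/146)² = (74 + (½)*(1/146))² = (74 + 1/292)² = (21609/292)² = 466948881/85264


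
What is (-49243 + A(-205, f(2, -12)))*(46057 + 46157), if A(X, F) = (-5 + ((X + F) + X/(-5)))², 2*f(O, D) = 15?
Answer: -4271490801/2 ≈ -2.1357e+9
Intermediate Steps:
f(O, D) = 15/2 (f(O, D) = (½)*15 = 15/2)
A(X, F) = (-5 + F + 4*X/5)² (A(X, F) = (-5 + ((F + X) + X*(-⅕)))² = (-5 + ((F + X) - X/5))² = (-5 + (F + 4*X/5))² = (-5 + F + 4*X/5)²)
(-49243 + A(-205, f(2, -12)))*(46057 + 46157) = (-49243 + (-25 + 4*(-205) + 5*(15/2))²/25)*(46057 + 46157) = (-49243 + (-25 - 820 + 75/2)²/25)*92214 = (-49243 + (-1615/2)²/25)*92214 = (-49243 + (1/25)*(2608225/4))*92214 = (-49243 + 104329/4)*92214 = -92643/4*92214 = -4271490801/2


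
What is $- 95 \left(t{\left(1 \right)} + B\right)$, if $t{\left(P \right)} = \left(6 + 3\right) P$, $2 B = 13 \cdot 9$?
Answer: $- \frac{12825}{2} \approx -6412.5$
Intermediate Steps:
$B = \frac{117}{2}$ ($B = \frac{13 \cdot 9}{2} = \frac{1}{2} \cdot 117 = \frac{117}{2} \approx 58.5$)
$t{\left(P \right)} = 9 P$
$- 95 \left(t{\left(1 \right)} + B\right) = - 95 \left(9 \cdot 1 + \frac{117}{2}\right) = - 95 \left(9 + \frac{117}{2}\right) = \left(-95\right) \frac{135}{2} = - \frac{12825}{2}$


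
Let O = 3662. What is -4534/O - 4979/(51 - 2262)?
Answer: 4104212/4048341 ≈ 1.0138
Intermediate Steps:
-4534/O - 4979/(51 - 2262) = -4534/3662 - 4979/(51 - 2262) = -4534*1/3662 - 4979/(-2211) = -2267/1831 - 4979*(-1/2211) = -2267/1831 + 4979/2211 = 4104212/4048341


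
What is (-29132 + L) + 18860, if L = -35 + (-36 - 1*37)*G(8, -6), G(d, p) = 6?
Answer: -10745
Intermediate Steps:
L = -473 (L = -35 + (-36 - 1*37)*6 = -35 + (-36 - 37)*6 = -35 - 73*6 = -35 - 438 = -473)
(-29132 + L) + 18860 = (-29132 - 473) + 18860 = -29605 + 18860 = -10745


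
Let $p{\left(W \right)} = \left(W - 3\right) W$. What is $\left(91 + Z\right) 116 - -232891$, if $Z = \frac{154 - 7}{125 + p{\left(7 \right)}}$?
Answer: $\frac{12421481}{51} \approx 2.4356 \cdot 10^{5}$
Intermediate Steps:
$p{\left(W \right)} = W \left(-3 + W\right)$ ($p{\left(W \right)} = \left(-3 + W\right) W = W \left(-3 + W\right)$)
$Z = \frac{49}{51}$ ($Z = \frac{154 - 7}{125 + 7 \left(-3 + 7\right)} = \frac{147}{125 + 7 \cdot 4} = \frac{147}{125 + 28} = \frac{147}{153} = 147 \cdot \frac{1}{153} = \frac{49}{51} \approx 0.96078$)
$\left(91 + Z\right) 116 - -232891 = \left(91 + \frac{49}{51}\right) 116 - -232891 = \frac{4690}{51} \cdot 116 + 232891 = \frac{544040}{51} + 232891 = \frac{12421481}{51}$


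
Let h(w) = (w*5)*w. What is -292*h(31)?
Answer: -1403060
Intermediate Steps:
h(w) = 5*w² (h(w) = (5*w)*w = 5*w²)
-292*h(31) = -1460*31² = -1460*961 = -292*4805 = -1403060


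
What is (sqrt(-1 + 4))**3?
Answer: 3*sqrt(3) ≈ 5.1962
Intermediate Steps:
(sqrt(-1 + 4))**3 = (sqrt(3))**3 = 3*sqrt(3)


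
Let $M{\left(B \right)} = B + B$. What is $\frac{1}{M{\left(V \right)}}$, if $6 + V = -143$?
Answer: $- \frac{1}{298} \approx -0.0033557$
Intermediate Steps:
$V = -149$ ($V = -6 - 143 = -149$)
$M{\left(B \right)} = 2 B$
$\frac{1}{M{\left(V \right)}} = \frac{1}{2 \left(-149\right)} = \frac{1}{-298} = - \frac{1}{298}$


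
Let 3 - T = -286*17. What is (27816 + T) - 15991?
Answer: 16690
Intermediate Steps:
T = 4865 (T = 3 - (-286)*17 = 3 - 1*(-4862) = 3 + 4862 = 4865)
(27816 + T) - 15991 = (27816 + 4865) - 15991 = 32681 - 15991 = 16690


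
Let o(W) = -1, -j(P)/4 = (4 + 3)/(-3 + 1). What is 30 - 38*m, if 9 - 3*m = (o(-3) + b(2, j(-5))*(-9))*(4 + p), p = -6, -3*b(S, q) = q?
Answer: -3368/3 ≈ -1122.7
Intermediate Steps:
j(P) = 14 (j(P) = -4*(4 + 3)/(-3 + 1) = -28/(-2) = -28*(-1)/2 = -4*(-7/2) = 14)
b(S, q) = -q/3
m = 91/3 (m = 3 - (-1 - 1/3*14*(-9))*(4 - 6)/3 = 3 - (-1 - 14/3*(-9))*(-2)/3 = 3 - (-1 + 42)*(-2)/3 = 3 - 41*(-2)/3 = 3 - 1/3*(-82) = 3 + 82/3 = 91/3 ≈ 30.333)
30 - 38*m = 30 - 38*91/3 = 30 - 3458/3 = -3368/3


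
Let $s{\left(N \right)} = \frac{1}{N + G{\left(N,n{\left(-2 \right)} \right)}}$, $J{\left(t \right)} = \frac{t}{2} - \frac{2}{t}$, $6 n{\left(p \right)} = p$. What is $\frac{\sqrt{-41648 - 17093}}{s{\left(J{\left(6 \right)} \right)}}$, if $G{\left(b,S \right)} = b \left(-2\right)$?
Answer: $- \frac{8 i \sqrt{58741}}{3} \approx - 646.31 i$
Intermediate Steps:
$n{\left(p \right)} = \frac{p}{6}$
$G{\left(b,S \right)} = - 2 b$
$J{\left(t \right)} = \frac{t}{2} - \frac{2}{t}$ ($J{\left(t \right)} = t \frac{1}{2} - \frac{2}{t} = \frac{t}{2} - \frac{2}{t}$)
$s{\left(N \right)} = - \frac{1}{N}$ ($s{\left(N \right)} = \frac{1}{N - 2 N} = \frac{1}{\left(-1\right) N} = - \frac{1}{N}$)
$\frac{\sqrt{-41648 - 17093}}{s{\left(J{\left(6 \right)} \right)}} = \frac{\sqrt{-41648 - 17093}}{\left(-1\right) \frac{1}{\frac{1}{2} \cdot 6 - \frac{2}{6}}} = \frac{\sqrt{-58741}}{\left(-1\right) \frac{1}{3 - \frac{1}{3}}} = \frac{i \sqrt{58741}}{\left(-1\right) \frac{1}{3 - \frac{1}{3}}} = \frac{i \sqrt{58741}}{\left(-1\right) \frac{1}{\frac{8}{3}}} = \frac{i \sqrt{58741}}{\left(-1\right) \frac{3}{8}} = \frac{i \sqrt{58741}}{- \frac{3}{8}} = i \sqrt{58741} \left(- \frac{8}{3}\right) = - \frac{8 i \sqrt{58741}}{3}$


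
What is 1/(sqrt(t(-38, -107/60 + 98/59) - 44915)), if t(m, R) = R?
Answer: -2*I*sqrt(140714586705)/158999533 ≈ -0.0047185*I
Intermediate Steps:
1/(sqrt(t(-38, -107/60 + 98/59) - 44915)) = 1/(sqrt((-107/60 + 98/59) - 44915)) = 1/(sqrt(-433/3540 - 44915)) = 1/(sqrt(-158999533/3540)) = 1/(I*sqrt(140714586705)/1770) = -2*I*sqrt(140714586705)/158999533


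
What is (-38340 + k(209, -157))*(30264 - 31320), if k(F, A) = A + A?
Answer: 40818624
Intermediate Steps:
k(F, A) = 2*A
(-38340 + k(209, -157))*(30264 - 31320) = (-38340 + 2*(-157))*(30264 - 31320) = (-38340 - 314)*(-1056) = -38654*(-1056) = 40818624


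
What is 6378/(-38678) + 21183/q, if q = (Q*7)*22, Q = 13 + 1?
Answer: 402782553/41694884 ≈ 9.6602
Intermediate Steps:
Q = 14
q = 2156 (q = (14*7)*22 = 98*22 = 2156)
6378/(-38678) + 21183/q = 6378/(-38678) + 21183/2156 = 6378*(-1/38678) + 21183*(1/2156) = -3189/19339 + 21183/2156 = 402782553/41694884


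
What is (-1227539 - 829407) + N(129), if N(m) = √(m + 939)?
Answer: -2056946 + 2*√267 ≈ -2.0569e+6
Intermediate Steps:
N(m) = √(939 + m)
(-1227539 - 829407) + N(129) = (-1227539 - 829407) + √(939 + 129) = -2056946 + √1068 = -2056946 + 2*√267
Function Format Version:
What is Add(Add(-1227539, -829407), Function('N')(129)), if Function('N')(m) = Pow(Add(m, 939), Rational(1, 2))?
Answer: Add(-2056946, Mul(2, Pow(267, Rational(1, 2)))) ≈ -2.0569e+6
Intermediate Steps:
Function('N')(m) = Pow(Add(939, m), Rational(1, 2))
Add(Add(-1227539, -829407), Function('N')(129)) = Add(Add(-1227539, -829407), Pow(Add(939, 129), Rational(1, 2))) = Add(-2056946, Pow(1068, Rational(1, 2))) = Add(-2056946, Mul(2, Pow(267, Rational(1, 2))))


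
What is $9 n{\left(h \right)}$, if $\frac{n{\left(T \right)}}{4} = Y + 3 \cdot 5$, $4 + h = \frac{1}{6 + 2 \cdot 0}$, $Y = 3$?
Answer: $648$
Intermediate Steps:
$h = - \frac{23}{6}$ ($h = -4 + \frac{1}{6 + 2 \cdot 0} = -4 + \frac{1}{6 + 0} = -4 + \frac{1}{6} = - \frac{23}{6} \approx -3.8333$)
$n{\left(T \right)} = 72$ ($n{\left(T \right)} = 4 \left(3 + 3 \cdot 5\right) = 4 \left(3 + 15\right) = 4 \cdot 18 = 72$)
$9 n{\left(h \right)} = 9 \cdot 72 = 648$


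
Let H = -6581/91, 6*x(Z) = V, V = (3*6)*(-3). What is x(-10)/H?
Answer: 819/6581 ≈ 0.12445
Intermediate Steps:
V = -54 (V = 18*(-3) = -54)
x(Z) = -9 (x(Z) = (⅙)*(-54) = -9)
H = -6581/91 (H = -6581*1/91 = -6581/91 ≈ -72.319)
x(-10)/H = -9/(-6581/91) = -9*(-91/6581) = 819/6581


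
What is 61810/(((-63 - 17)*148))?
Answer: -6181/1184 ≈ -5.2204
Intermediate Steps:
61810/(((-63 - 17)*148)) = 61810/((-80*148)) = 61810/(-11840) = 61810*(-1/11840) = -6181/1184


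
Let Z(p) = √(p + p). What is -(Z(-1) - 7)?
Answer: 7 - I*√2 ≈ 7.0 - 1.4142*I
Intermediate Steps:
Z(p) = √2*√p (Z(p) = √(2*p) = √2*√p)
-(Z(-1) - 7) = -(√2*√(-1) - 7) = -(√2*I - 7) = -(I*√2 - 7) = -(-7 + I*√2) = 7 - I*√2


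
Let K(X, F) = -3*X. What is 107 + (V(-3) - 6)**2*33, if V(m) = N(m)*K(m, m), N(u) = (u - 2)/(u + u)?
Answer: 725/4 ≈ 181.25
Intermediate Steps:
N(u) = (-2 + u)/(2*u) (N(u) = (-2 + u)/((2*u)) = (-2 + u)*(1/(2*u)) = (-2 + u)/(2*u))
V(m) = 3 - 3*m/2 (V(m) = ((-2 + m)/(2*m))*(-3*m) = 3 - 3*m/2)
107 + (V(-3) - 6)**2*33 = 107 + ((3 - 3/2*(-3)) - 6)**2*33 = 107 + ((3 + 9/2) - 6)**2*33 = 107 + (15/2 - 6)**2*33 = 107 + (3/2)**2*33 = 107 + (9/4)*33 = 107 + 297/4 = 725/4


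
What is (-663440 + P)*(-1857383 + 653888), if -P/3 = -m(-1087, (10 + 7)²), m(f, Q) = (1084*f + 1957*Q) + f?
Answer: 3014641846470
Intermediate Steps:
m(f, Q) = 1085*f + 1957*Q
P = -1841466 (P = -(-3)*(1085*(-1087) + 1957*(10 + 7)²) = -(-3)*(-1179395 + 1957*17²) = -(-3)*(-1179395 + 1957*289) = -(-3)*(-1179395 + 565573) = -(-3)*(-613822) = -3*613822 = -1841466)
(-663440 + P)*(-1857383 + 653888) = (-663440 - 1841466)*(-1857383 + 653888) = -2504906*(-1203495) = 3014641846470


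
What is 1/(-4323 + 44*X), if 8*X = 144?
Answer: -1/3531 ≈ -0.00028321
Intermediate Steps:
X = 18 (X = (⅛)*144 = 18)
1/(-4323 + 44*X) = 1/(-4323 + 44*18) = 1/(-4323 + 792) = 1/(-3531) = -1/3531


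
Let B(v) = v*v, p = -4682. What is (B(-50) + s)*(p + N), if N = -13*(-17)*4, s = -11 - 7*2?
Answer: -9400050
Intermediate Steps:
s = -25 (s = -11 - 14 = -25)
N = 884 (N = 221*4 = 884)
B(v) = v²
(B(-50) + s)*(p + N) = ((-50)² - 25)*(-4682 + 884) = (2500 - 25)*(-3798) = 2475*(-3798) = -9400050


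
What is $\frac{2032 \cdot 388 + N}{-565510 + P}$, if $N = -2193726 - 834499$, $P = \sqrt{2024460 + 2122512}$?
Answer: $\frac{633317193795}{159898706564} + \frac{2239809 \sqrt{1036743}}{159898706564} \approx 3.975$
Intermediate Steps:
$P = 2 \sqrt{1036743}$ ($P = \sqrt{4146972} = 2 \sqrt{1036743} \approx 2036.4$)
$N = -3028225$ ($N = -2193726 - 834499 = -3028225$)
$\frac{2032 \cdot 388 + N}{-565510 + P} = \frac{2032 \cdot 388 - 3028225}{-565510 + 2 \sqrt{1036743}} = \frac{788416 - 3028225}{-565510 + 2 \sqrt{1036743}} = - \frac{2239809}{-565510 + 2 \sqrt{1036743}}$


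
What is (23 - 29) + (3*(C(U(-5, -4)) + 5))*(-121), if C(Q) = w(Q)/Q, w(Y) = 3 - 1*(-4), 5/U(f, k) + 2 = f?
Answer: 8682/5 ≈ 1736.4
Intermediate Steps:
U(f, k) = 5/(-2 + f)
w(Y) = 7 (w(Y) = 3 + 4 = 7)
C(Q) = 7/Q
(23 - 29) + (3*(C(U(-5, -4)) + 5))*(-121) = (23 - 29) + (3*(7/((5/(-2 - 5))) + 5))*(-121) = -6 + (3*(7/((5/(-7))) + 5))*(-121) = -6 + (3*(7/((5*(-⅐))) + 5))*(-121) = -6 + (3*(7/(-5/7) + 5))*(-121) = -6 + (3*(7*(-7/5) + 5))*(-121) = -6 + (3*(-49/5 + 5))*(-121) = -6 + (3*(-24/5))*(-121) = -6 - 72/5*(-121) = -6 + 8712/5 = 8682/5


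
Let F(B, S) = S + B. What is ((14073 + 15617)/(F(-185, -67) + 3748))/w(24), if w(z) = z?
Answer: 14845/41952 ≈ 0.35386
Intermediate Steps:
F(B, S) = B + S
((14073 + 15617)/(F(-185, -67) + 3748))/w(24) = ((14073 + 15617)/((-185 - 67) + 3748))/24 = (29690/(-252 + 3748))*(1/24) = (29690/3496)*(1/24) = (29690*(1/3496))*(1/24) = (14845/1748)*(1/24) = 14845/41952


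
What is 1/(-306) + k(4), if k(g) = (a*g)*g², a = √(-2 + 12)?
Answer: -1/306 + 64*√10 ≈ 202.38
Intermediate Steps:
a = √10 ≈ 3.1623
k(g) = √10*g³ (k(g) = (√10*g)*g² = (g*√10)*g² = √10*g³)
1/(-306) + k(4) = 1/(-306) + √10*4³ = -1/306 + √10*64 = -1/306 + 64*√10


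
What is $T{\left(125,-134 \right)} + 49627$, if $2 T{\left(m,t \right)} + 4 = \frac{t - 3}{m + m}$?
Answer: $\frac{24812363}{500} \approx 49625.0$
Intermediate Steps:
$T{\left(m,t \right)} = -2 + \frac{-3 + t}{4 m}$ ($T{\left(m,t \right)} = -2 + \frac{\left(t - 3\right) \frac{1}{m + m}}{2} = -2 + \frac{\left(-3 + t\right) \frac{1}{2 m}}{2} = -2 + \frac{\frac{1}{2} \frac{1}{m} \left(-3 + t\right)}{2} = -2 + \frac{-3 + t}{4 m}$)
$T{\left(125,-134 \right)} + 49627 = \frac{-3 - 134 - 1000}{4 \cdot 125} + 49627 = \frac{1}{4} \cdot \frac{1}{125} \left(-3 - 134 - 1000\right) + 49627 = \frac{1}{4} \cdot \frac{1}{125} \left(-1137\right) + 49627 = - \frac{1137}{500} + 49627 = \frac{24812363}{500}$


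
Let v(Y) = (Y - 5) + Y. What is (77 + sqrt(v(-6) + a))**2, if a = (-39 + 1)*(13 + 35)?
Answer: (77 + I*sqrt(1841))**2 ≈ 4088.0 + 6607.7*I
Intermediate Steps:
a = -1824 (a = -38*48 = -1824)
v(Y) = -5 + 2*Y (v(Y) = (-5 + Y) + Y = -5 + 2*Y)
(77 + sqrt(v(-6) + a))**2 = (77 + sqrt((-5 + 2*(-6)) - 1824))**2 = (77 + sqrt((-5 - 12) - 1824))**2 = (77 + sqrt(-17 - 1824))**2 = (77 + sqrt(-1841))**2 = (77 + I*sqrt(1841))**2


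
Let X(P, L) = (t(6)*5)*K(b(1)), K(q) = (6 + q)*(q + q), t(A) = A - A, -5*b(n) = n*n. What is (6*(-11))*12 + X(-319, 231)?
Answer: -792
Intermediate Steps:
b(n) = -n²/5 (b(n) = -n*n/5 = -n²/5)
t(A) = 0
K(q) = 2*q*(6 + q) (K(q) = (6 + q)*(2*q) = 2*q*(6 + q))
X(P, L) = 0 (X(P, L) = (0*5)*(2*(-⅕*1²)*(6 - ⅕*1²)) = 0*(2*(-⅕*1)*(6 - ⅕*1)) = 0*(2*(-⅕)*(6 - ⅕)) = 0*(2*(-⅕)*(29/5)) = 0*(-58/25) = 0)
(6*(-11))*12 + X(-319, 231) = (6*(-11))*12 + 0 = -66*12 + 0 = -792 + 0 = -792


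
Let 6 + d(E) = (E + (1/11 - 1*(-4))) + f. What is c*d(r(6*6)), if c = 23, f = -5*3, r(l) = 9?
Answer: -2001/11 ≈ -181.91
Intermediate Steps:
f = -15
d(E) = -186/11 + E (d(E) = -6 + ((E + (1/11 - 1*(-4))) - 15) = -6 + ((E + (1/11 + 4)) - 15) = -6 + ((E + 45/11) - 15) = -6 + ((45/11 + E) - 15) = -6 + (-120/11 + E) = -186/11 + E)
c*d(r(6*6)) = 23*(-186/11 + 9) = 23*(-87/11) = -2001/11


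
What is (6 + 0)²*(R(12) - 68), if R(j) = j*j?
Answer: 2736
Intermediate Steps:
R(j) = j²
(6 + 0)²*(R(12) - 68) = (6 + 0)²*(12² - 68) = 6²*(144 - 68) = 36*76 = 2736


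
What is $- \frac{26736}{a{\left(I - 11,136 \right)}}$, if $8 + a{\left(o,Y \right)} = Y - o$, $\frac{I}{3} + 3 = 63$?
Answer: $\frac{26736}{41} \approx 652.1$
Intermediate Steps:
$I = 180$ ($I = -9 + 3 \cdot 63 = -9 + 189 = 180$)
$a{\left(o,Y \right)} = -8 + Y - o$ ($a{\left(o,Y \right)} = -8 + \left(Y - o\right) = -8 + Y - o$)
$- \frac{26736}{a{\left(I - 11,136 \right)}} = - \frac{26736}{-8 + 136 - \left(180 - 11\right)} = - \frac{26736}{-8 + 136 - 169} = - \frac{26736}{-41} = \left(-26736\right) \left(- \frac{1}{41}\right) = \frac{26736}{41}$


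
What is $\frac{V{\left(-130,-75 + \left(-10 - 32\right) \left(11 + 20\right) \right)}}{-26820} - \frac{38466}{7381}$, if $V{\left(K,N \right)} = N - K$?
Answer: $- \frac{1022454013}{197958420} \approx -5.165$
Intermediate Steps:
$\frac{V{\left(-130,-75 + \left(-10 - 32\right) \left(11 + 20\right) \right)}}{-26820} - \frac{38466}{7381} = \frac{\left(-75 + \left(-10 - 32\right) \left(11 + 20\right)\right) - -130}{-26820} - \frac{38466}{7381} = \left(\left(-75 - 1302\right) + 130\right) \left(- \frac{1}{26820}\right) - \frac{38466}{7381} = \left(-1377 + 130\right) \left(- \frac{1}{26820}\right) - \frac{38466}{7381} = \left(-1247\right) \left(- \frac{1}{26820}\right) - \frac{38466}{7381} = \frac{1247}{26820} - \frac{38466}{7381} = - \frac{1022454013}{197958420}$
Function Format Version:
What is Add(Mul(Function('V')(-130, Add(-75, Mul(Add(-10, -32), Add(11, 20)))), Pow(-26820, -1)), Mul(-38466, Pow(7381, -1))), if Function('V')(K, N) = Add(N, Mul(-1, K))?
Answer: Rational(-1022454013, 197958420) ≈ -5.1650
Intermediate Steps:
Add(Mul(Function('V')(-130, Add(-75, Mul(Add(-10, -32), Add(11, 20)))), Pow(-26820, -1)), Mul(-38466, Pow(7381, -1))) = Add(Mul(Add(Add(-75, Mul(Add(-10, -32), Add(11, 20))), Mul(-1, -130)), Pow(-26820, -1)), Mul(-38466, Pow(7381, -1))) = Add(Mul(Add(Add(-75, Mul(-42, 31)), 130), Rational(-1, 26820)), Mul(-38466, Rational(1, 7381))) = Add(Mul(Add(Add(-75, -1302), 130), Rational(-1, 26820)), Rational(-38466, 7381)) = Add(Mul(Add(-1377, 130), Rational(-1, 26820)), Rational(-38466, 7381)) = Add(Mul(-1247, Rational(-1, 26820)), Rational(-38466, 7381)) = Add(Rational(1247, 26820), Rational(-38466, 7381)) = Rational(-1022454013, 197958420)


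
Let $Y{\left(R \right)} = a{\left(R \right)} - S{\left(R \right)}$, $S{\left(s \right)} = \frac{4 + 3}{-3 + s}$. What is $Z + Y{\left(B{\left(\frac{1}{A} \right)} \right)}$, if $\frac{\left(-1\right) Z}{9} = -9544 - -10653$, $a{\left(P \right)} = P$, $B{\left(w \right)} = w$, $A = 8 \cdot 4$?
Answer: $- \frac{30334977}{3040} \approx -9978.6$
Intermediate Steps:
$S{\left(s \right)} = \frac{7}{-3 + s}$
$A = 32$
$Y{\left(R \right)} = R - \frac{7}{-3 + R}$
$Z = -9981$ ($Z = - 9 \left(-9544 - -10653\right) = - 9 \left(-9544 + 10653\right) = \left(-9\right) 1109 = -9981$)
$Z + Y{\left(B{\left(\frac{1}{A} \right)} \right)} = -9981 + \frac{-7 + \frac{-3 + \frac{1}{32}}{32}}{-3 + \frac{1}{32}} = -9981 + \frac{-7 + \frac{1}{32} \left(- \frac{95}{32}\right)}{- \frac{95}{32}} = -9981 - \frac{32 \left(-7 - \frac{95}{1024}\right)}{95} = -9981 - - \frac{7263}{3040} = -9981 + \frac{7263}{3040} = - \frac{30334977}{3040}$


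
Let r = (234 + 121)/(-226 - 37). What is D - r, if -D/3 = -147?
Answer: 116338/263 ≈ 442.35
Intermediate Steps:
r = -355/263 (r = 355/(-263) = 355*(-1/263) = -355/263 ≈ -1.3498)
D = 441 (D = -3*(-147) = 441)
D - r = 441 - 1*(-355/263) = 441 + 355/263 = 116338/263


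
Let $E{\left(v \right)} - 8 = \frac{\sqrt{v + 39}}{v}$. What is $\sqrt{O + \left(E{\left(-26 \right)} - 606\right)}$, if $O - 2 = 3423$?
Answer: $\frac{\sqrt{1911052 - 26 \sqrt{13}}}{26} \approx 53.168$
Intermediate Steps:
$O = 3425$ ($O = 2 + 3423 = 3425$)
$E{\left(v \right)} = 8 + \frac{\sqrt{39 + v}}{v}$ ($E{\left(v \right)} = 8 + \frac{\sqrt{v + 39}}{v} = 8 + \frac{\sqrt{39 + v}}{v}$)
$\sqrt{O + \left(E{\left(-26 \right)} - 606\right)} = \sqrt{3425 - \left(598 - \frac{\sqrt{39 - 26}}{-26}\right)} = \sqrt{3425 - \left(598 + \frac{\sqrt{13}}{26}\right)} = \sqrt{2827 - \frac{\sqrt{13}}{26}}$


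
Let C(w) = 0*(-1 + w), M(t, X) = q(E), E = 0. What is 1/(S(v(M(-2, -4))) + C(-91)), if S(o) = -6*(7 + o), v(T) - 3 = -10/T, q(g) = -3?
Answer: -1/80 ≈ -0.012500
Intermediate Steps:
M(t, X) = -3
v(T) = 3 - 10/T
S(o) = -42 - 6*o
C(w) = 0
1/(S(v(M(-2, -4))) + C(-91)) = 1/((-42 - 6*(3 - 10/(-3))) + 0) = 1/((-42 - 6*(3 - 10*(-⅓))) + 0) = 1/((-42 - 6*(3 + 10/3)) + 0) = 1/((-42 - 6*19/3) + 0) = 1/((-42 - 38) + 0) = 1/(-80 + 0) = 1/(-80) = -1/80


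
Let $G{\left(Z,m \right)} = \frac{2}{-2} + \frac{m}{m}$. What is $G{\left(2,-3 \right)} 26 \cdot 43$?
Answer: $0$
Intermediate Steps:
$G{\left(Z,m \right)} = 0$ ($G{\left(Z,m \right)} = 2 \left(- \frac{1}{2}\right) + 1 = -1 + 1 = 0$)
$G{\left(2,-3 \right)} 26 \cdot 43 = 0 \cdot 26 \cdot 43 = 0 \cdot 43 = 0$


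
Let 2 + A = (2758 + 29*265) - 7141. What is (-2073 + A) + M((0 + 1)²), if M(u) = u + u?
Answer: 1229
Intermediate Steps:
M(u) = 2*u
A = 3300 (A = -2 + ((2758 + 29*265) - 7141) = -2 + ((2758 + 7685) - 7141) = -2 + (10443 - 7141) = -2 + 3302 = 3300)
(-2073 + A) + M((0 + 1)²) = (-2073 + 3300) + 2*(0 + 1)² = 1227 + 2*1² = 1227 + 2*1 = 1227 + 2 = 1229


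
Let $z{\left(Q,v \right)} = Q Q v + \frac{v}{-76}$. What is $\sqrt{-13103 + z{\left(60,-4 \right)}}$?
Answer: $\frac{2 i \sqrt{2482141}}{19} \approx 165.84 i$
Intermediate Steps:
$z{\left(Q,v \right)} = - \frac{v}{76} + v Q^{2}$ ($z{\left(Q,v \right)} = Q^{2} v + v \left(- \frac{1}{76}\right) = v Q^{2} - \frac{v}{76} = - \frac{v}{76} + v Q^{2}$)
$\sqrt{-13103 + z{\left(60,-4 \right)}} = \sqrt{-13103 - 4 \left(- \frac{1}{76} + 60^{2}\right)} = \sqrt{-13103 - 4 \left(- \frac{1}{76} + 3600\right)} = \sqrt{-13103 - \frac{273599}{19}} = \sqrt{- \frac{522556}{19}} = \frac{2 i \sqrt{2482141}}{19}$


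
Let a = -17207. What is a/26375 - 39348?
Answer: -1037820707/26375 ≈ -39349.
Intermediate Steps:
a/26375 - 39348 = -17207/26375 - 39348 = -1037820707/26375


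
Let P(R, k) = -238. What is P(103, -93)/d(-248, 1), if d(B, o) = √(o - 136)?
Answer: 238*I*√15/45 ≈ 20.484*I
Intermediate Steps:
d(B, o) = √(-136 + o)
P(103, -93)/d(-248, 1) = -238/√(-136 + 1) = -238*(-I*√15/45) = -(-238)*I*√15/45 = 238*I*√15/45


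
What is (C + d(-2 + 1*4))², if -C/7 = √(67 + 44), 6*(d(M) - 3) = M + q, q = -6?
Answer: 49000/9 - 98*√111/3 ≈ 5100.3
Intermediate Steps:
d(M) = 2 + M/6 (d(M) = 3 + (M - 6)/6 = 3 + (-6 + M)/6 = 3 + (-1 + M/6) = 2 + M/6)
C = -7*√111 (C = -7*√(67 + 44) = -7*√111 ≈ -73.750)
(C + d(-2 + 1*4))² = (-7*√111 + (2 + (-2 + 1*4)/6))² = (-7*√111 + (2 + (-2 + 4)/6))² = (-7*√111 + (2 + (⅙)*2))² = (-7*√111 + (2 + ⅓))² = (-7*√111 + 7/3)² = (7/3 - 7*√111)²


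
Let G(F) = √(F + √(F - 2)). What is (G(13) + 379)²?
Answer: (379 + √(13 + √11))² ≈ 1.4672e+5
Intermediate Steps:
G(F) = √(F + √(-2 + F))
(G(13) + 379)² = (√(13 + √(-2 + 13)) + 379)² = (√(13 + √11) + 379)² = (379 + √(13 + √11))²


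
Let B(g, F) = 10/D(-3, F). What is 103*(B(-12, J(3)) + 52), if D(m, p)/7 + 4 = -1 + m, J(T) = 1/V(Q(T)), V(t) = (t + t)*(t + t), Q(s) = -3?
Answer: 149453/28 ≈ 5337.6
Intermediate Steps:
V(t) = 4*t² (V(t) = (2*t)*(2*t) = 4*t²)
J(T) = 1/36 (J(T) = 1/(4*(-3)²) = 1/(4*9) = 1/36)
D(m, p) = -35 + 7*m (D(m, p) = -28 + 7*(-1 + m) = -28 + (-7 + 7*m) = -35 + 7*m)
B(g, F) = -5/28 (B(g, F) = 10/(-35 + 7*(-3)) = 10/(-35 - 21) = 10/(-56) = 10*(-1/56) = -5/28)
103*(B(-12, J(3)) + 52) = 103*(-5/28 + 52) = 103*(1451/28) = 149453/28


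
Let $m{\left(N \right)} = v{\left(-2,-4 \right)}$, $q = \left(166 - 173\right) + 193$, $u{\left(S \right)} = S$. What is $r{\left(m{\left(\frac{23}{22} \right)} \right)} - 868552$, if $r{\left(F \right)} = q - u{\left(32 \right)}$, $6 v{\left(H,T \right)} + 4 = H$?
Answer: $-868398$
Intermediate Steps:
$v{\left(H,T \right)} = - \frac{2}{3} + \frac{H}{6}$
$q = 186$ ($q = \left(166 - 173\right) + 193 = -7 + 193 = 186$)
$m{\left(N \right)} = -1$ ($m{\left(N \right)} = - \frac{2}{3} + \frac{1}{6} \left(-2\right) = - \frac{2}{3} - \frac{1}{3} = -1$)
$r{\left(F \right)} = 154$ ($r{\left(F \right)} = 186 - 32 = 154$)
$r{\left(m{\left(\frac{23}{22} \right)} \right)} - 868552 = 154 - 868552 = -868398$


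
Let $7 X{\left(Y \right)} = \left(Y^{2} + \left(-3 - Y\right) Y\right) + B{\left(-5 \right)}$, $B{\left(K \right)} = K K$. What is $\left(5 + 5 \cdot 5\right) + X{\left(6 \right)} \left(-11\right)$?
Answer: $19$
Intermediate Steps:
$B{\left(K \right)} = K^{2}$
$X{\left(Y \right)} = \frac{25}{7} + \frac{Y^{2}}{7} + \frac{Y \left(-3 - Y\right)}{7}$ ($X{\left(Y \right)} = \frac{\left(Y^{2} + \left(-3 - Y\right) Y\right) + \left(-5\right)^{2}}{7} = \frac{\left(Y^{2} + Y \left(-3 - Y\right)\right) + 25}{7} = \frac{25 + Y^{2} + Y \left(-3 - Y\right)}{7} = \frac{25}{7} + \frac{Y^{2}}{7} + \frac{Y \left(-3 - Y\right)}{7}$)
$\left(5 + 5 \cdot 5\right) + X{\left(6 \right)} \left(-11\right) = \left(5 + 5 \cdot 5\right) + \left(\frac{25}{7} - \frac{18}{7}\right) \left(-11\right) = \left(5 + 25\right) + \left(\frac{25}{7} - \frac{18}{7}\right) \left(-11\right) = 30 + 1 \left(-11\right) = 30 - 11 = 19$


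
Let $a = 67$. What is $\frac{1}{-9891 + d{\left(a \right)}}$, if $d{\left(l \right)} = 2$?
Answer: $- \frac{1}{9889} \approx -0.00010112$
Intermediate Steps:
$\frac{1}{-9891 + d{\left(a \right)}} = \frac{1}{-9891 + 2} = \frac{1}{-9889} = - \frac{1}{9889}$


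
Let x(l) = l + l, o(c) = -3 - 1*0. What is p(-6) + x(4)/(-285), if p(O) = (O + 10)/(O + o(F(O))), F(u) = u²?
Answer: -404/855 ≈ -0.47251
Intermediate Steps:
o(c) = -3 (o(c) = -3 + 0 = -3)
x(l) = 2*l
p(O) = (10 + O)/(-3 + O) (p(O) = (O + 10)/(O - 3) = (10 + O)/(-3 + O))
p(-6) + x(4)/(-285) = (10 - 6)/(-3 - 6) + (2*4)/(-285) = 4/(-9) + 8*(-1/285) = -⅑*4 - 8/285 = -4/9 - 8/285 = -404/855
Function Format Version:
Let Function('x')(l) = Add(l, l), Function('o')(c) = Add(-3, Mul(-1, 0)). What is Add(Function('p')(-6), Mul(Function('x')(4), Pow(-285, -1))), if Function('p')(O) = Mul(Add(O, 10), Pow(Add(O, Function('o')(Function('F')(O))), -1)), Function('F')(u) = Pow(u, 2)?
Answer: Rational(-404, 855) ≈ -0.47251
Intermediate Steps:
Function('o')(c) = -3 (Function('o')(c) = Add(-3, 0) = -3)
Function('x')(l) = Mul(2, l)
Function('p')(O) = Mul(Pow(Add(-3, O), -1), Add(10, O)) (Function('p')(O) = Mul(Add(O, 10), Pow(Add(O, -3), -1)) = Mul(Add(10, O), Pow(Add(-3, O), -1)) = Mul(Pow(Add(-3, O), -1), Add(10, O)))
Add(Function('p')(-6), Mul(Function('x')(4), Pow(-285, -1))) = Add(Mul(Pow(Add(-3, -6), -1), Add(10, -6)), Mul(Mul(2, 4), Pow(-285, -1))) = Add(Mul(Pow(-9, -1), 4), Mul(8, Rational(-1, 285))) = Add(Mul(Rational(-1, 9), 4), Rational(-8, 285)) = Add(Rational(-4, 9), Rational(-8, 285)) = Rational(-404, 855)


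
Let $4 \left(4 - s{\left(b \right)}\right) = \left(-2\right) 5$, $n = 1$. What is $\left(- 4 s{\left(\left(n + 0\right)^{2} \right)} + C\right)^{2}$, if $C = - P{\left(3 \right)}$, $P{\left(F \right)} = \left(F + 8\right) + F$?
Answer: $1600$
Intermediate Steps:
$P{\left(F \right)} = 8 + 2 F$ ($P{\left(F \right)} = \left(8 + F\right) + F = 8 + 2 F$)
$s{\left(b \right)} = \frac{13}{2}$ ($s{\left(b \right)} = 4 - \frac{\left(-2\right) 5}{4} = 4 - - \frac{5}{2} = 4 + \frac{5}{2} = \frac{13}{2}$)
$C = -14$ ($C = - (8 + 2 \cdot 3) = - (8 + 6) = \left(-1\right) 14 = -14$)
$\left(- 4 s{\left(\left(n + 0\right)^{2} \right)} + C\right)^{2} = \left(\left(-4\right) \frac{13}{2} - 14\right)^{2} = \left(-26 - 14\right)^{2} = \left(-40\right)^{2} = 1600$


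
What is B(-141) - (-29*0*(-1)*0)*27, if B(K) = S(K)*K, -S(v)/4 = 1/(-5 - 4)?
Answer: -188/3 ≈ -62.667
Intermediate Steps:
S(v) = 4/9 (S(v) = -4/(-5 - 4) = -4/(-9) = -4*(-⅑) = 4/9)
B(K) = 4*K/9
B(-141) - (-29*0*(-1)*0)*27 = (4/9)*(-141) - (-29*0*(-1)*0)*27 = -188/3 - (-0*0)*27 = -188/3 - (-29*0)*27 = -188/3 - 0*27 = -188/3 - 1*0 = -188/3 + 0 = -188/3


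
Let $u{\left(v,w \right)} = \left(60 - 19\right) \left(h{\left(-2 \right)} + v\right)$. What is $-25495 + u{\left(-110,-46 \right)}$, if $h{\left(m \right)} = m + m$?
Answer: $-30169$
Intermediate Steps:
$h{\left(m \right)} = 2 m$
$u{\left(v,w \right)} = -164 + 41 v$ ($u{\left(v,w \right)} = \left(60 - 19\right) \left(2 \left(-2\right) + v\right) = 41 \left(-4 + v\right) = -164 + 41 v$)
$-25495 + u{\left(-110,-46 \right)} = -25495 + \left(-164 + 41 \left(-110\right)\right) = -25495 - 4674 = -30169$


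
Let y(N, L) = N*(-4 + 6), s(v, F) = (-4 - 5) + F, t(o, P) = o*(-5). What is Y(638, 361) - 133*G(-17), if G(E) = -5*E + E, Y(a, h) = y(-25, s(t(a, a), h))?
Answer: -9094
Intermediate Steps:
t(o, P) = -5*o
s(v, F) = -9 + F
y(N, L) = 2*N (y(N, L) = N*2 = 2*N)
Y(a, h) = -50 (Y(a, h) = 2*(-25) = -50)
G(E) = -4*E
Y(638, 361) - 133*G(-17) = -50 - 133*(-4*(-17)) = -50 - 133*68 = -50 - 1*9044 = -50 - 9044 = -9094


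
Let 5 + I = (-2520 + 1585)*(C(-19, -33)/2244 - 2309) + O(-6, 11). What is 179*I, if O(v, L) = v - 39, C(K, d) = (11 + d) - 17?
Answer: 1545758975/4 ≈ 3.8644e+8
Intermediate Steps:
C(K, d) = -6 + d
O(v, L) = -39 + v
I = 8635525/4 (I = -5 + ((-2520 + 1585)*((-6 - 33)/2244 - 2309) + (-39 - 6)) = -5 + (-935*(-39*1/2244 - 2309) - 45) = -5 + (-935*(-13/748 - 2309) - 45) = -5 + (-935*(-1727145/748) - 45) = -5 + (8635725/4 - 45) = -5 + 8635545/4 = 8635525/4 ≈ 2.1589e+6)
179*I = 179*(8635525/4) = 1545758975/4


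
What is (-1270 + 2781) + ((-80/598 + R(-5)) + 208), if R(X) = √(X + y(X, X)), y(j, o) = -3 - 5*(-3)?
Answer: 513941/299 + √7 ≈ 1721.5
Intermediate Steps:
y(j, o) = 12 (y(j, o) = -3 + 15 = 12)
R(X) = √(12 + X) (R(X) = √(X + 12) = √(12 + X))
(-1270 + 2781) + ((-80/598 + R(-5)) + 208) = (-1270 + 2781) + ((-80/598 + √(12 - 5)) + 208) = 1511 + ((-80*1/598 + √7) + 208) = 1511 + ((-40/299 + √7) + 208) = 1511 + (62152/299 + √7) = 513941/299 + √7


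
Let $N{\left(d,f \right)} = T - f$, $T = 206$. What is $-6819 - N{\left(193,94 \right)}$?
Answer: $-6931$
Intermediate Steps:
$N{\left(d,f \right)} = 206 - f$
$-6819 - N{\left(193,94 \right)} = -6819 - \left(206 - 94\right) = -6819 - 112 = -6931$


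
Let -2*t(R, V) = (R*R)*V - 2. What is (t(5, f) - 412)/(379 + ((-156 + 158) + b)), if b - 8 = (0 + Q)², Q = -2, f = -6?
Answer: -112/131 ≈ -0.85496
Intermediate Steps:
t(R, V) = 1 - V*R²/2 (t(R, V) = -((R*R)*V - 2)/2 = -(R²*V - 2)/2 = -(V*R² - 2)/2 = -(-2 + V*R²)/2 = 1 - V*R²/2)
b = 12 (b = 8 + (0 - 2)² = 8 + (-2)² = 8 + 4 = 12)
(t(5, f) - 412)/(379 + ((-156 + 158) + b)) = ((1 - ½*(-6)*5²) - 412)/(379 + ((-156 + 158) + 12)) = ((1 - ½*(-6)*25) - 412)/(379 + (2 + 12)) = ((1 + 75) - 412)/(379 + 14) = (76 - 412)/393 = -336*1/393 = -112/131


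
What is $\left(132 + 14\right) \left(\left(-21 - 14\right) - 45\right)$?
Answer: $-11680$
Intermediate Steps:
$\left(132 + 14\right) \left(\left(-21 - 14\right) - 45\right) = 146 \left(-35 - 45\right) = 146 \left(-80\right) = -11680$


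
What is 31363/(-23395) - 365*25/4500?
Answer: -2836903/842220 ≈ -3.3684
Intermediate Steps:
31363/(-23395) - 365*25/4500 = 31363*(-1/23395) - 9125*1/4500 = -31363/23395 - 73/36 = -2836903/842220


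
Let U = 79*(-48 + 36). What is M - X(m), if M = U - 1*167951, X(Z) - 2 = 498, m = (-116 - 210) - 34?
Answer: -169399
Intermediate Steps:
m = -360 (m = -326 - 34 = -360)
U = -948 (U = 79*(-12) = -948)
X(Z) = 500 (X(Z) = 2 + 498 = 500)
M = -168899 (M = -948 - 1*167951 = -948 - 167951 = -168899)
M - X(m) = -168899 - 1*500 = -168899 - 500 = -169399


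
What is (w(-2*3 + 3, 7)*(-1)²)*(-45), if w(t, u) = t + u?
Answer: -180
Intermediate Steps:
(w(-2*3 + 3, 7)*(-1)²)*(-45) = (((-2*3 + 3) + 7)*(-1)²)*(-45) = (((-6 + 3) + 7)*1)*(-45) = ((-3 + 7)*1)*(-45) = (4*1)*(-45) = 4*(-45) = -180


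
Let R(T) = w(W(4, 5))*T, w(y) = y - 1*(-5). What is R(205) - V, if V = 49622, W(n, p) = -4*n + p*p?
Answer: -46752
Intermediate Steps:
W(n, p) = p² - 4*n (W(n, p) = -4*n + p² = p² - 4*n)
w(y) = 5 + y (w(y) = y + 5 = 5 + y)
R(T) = 14*T (R(T) = (5 + (5² - 4*4))*T = (5 + (25 - 16))*T = (5 + 9)*T = 14*T)
R(205) - V = 14*205 - 1*49622 = 2870 - 49622 = -46752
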